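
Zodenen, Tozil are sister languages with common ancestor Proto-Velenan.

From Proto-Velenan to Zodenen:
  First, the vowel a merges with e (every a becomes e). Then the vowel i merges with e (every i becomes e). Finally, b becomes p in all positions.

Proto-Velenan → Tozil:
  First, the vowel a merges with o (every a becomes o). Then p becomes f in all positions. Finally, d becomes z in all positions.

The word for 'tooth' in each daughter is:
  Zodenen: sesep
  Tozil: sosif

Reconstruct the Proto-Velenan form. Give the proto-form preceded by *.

Position 4: Zodenen has e, Tozil has i. Tozil preserves i here (none of its changes turn any other segment into i), so the proto-segment is *i.
Position 2: Zodenen has e, Tozil has o. Taking the neighbouring segments as reconstructed: Zodenen e could go back to *a or *e or *i; Tozil o could go back to *a or *o — the one source consistent with every daughter is *a.
Position 5: Zodenen has p, Tozil has f. Taking the neighbouring segments as reconstructed: Zodenen p could go back to *p or *b; Tozil f could go back to *p or *f — the one source consistent with every daughter is *p.
Continuing position by position gives *sasip; check it forward:
Zodenen: start from *sasip.
  rule 1 (vowel merger): sasip → sesip
  rule 2 (vowel merger): sesip → sesep
  rule 3: no change — sesep
  ⇒ Zodenen sesep
Tozil: start from *sasip.
  rule 1 (vowel merger): sasip → sosip
  rule 2 (unconditioned shift): sosip → sosif
  rule 3: no change — sosif
  ⇒ Tozil sosif
Only *sasip yields all of Zodenen sesep, Tozil sosif.

*sasip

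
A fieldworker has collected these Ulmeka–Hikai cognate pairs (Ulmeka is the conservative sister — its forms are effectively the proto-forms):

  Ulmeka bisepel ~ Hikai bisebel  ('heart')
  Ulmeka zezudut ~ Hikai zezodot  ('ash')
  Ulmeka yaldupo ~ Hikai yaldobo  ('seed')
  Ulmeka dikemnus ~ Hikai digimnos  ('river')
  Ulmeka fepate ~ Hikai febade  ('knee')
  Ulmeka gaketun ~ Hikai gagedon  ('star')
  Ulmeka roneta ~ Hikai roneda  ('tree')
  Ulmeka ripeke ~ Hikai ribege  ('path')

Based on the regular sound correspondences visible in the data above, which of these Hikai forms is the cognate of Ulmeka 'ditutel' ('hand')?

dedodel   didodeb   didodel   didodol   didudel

gaketun ~ gagedon — Ulmeka t corresponds to Hikai d between vowels (before a back vowel).
zezudut ~ zezodot, dikemnus ~ digimnos — Ulmeka u corresponds to Hikai o after a consonant, before a consonant other than r, m, n, p, b, f, v.
fepate ~ febade — Ulmeka t corresponds to Hikai d between vowels (before a front vowel).
Applying these to Ulmeka 'ditutel':
  ditutel → didutel   (t→d between vowels (before a back vowel))
  didutel → didotel   (u→o after a consonant, before a consonant other than r, m, n, p, b, f, v)
  didotel → didodel   (t→d between vowels (before a front vowel))
So the Hikai cognate is 'didodel'.

didodel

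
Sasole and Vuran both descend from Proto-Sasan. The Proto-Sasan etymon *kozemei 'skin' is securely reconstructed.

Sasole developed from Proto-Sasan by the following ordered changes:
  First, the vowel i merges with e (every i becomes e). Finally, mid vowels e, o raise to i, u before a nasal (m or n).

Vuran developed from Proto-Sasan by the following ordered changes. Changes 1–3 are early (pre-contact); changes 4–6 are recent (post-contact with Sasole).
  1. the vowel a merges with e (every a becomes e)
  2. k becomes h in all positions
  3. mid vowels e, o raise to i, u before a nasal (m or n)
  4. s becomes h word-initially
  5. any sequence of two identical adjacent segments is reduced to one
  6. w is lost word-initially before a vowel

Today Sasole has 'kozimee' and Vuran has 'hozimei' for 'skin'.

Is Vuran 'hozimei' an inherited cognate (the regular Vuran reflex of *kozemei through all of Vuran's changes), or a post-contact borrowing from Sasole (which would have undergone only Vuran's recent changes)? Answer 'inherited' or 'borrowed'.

inherited

If inherited, *kozemei would pass through all of Vuran's changes:
Vuran: *kozemei > hozemei > hozimei  (by unconditioned shift, pre-nasal raising)
If borrowed from Sasole 'kozimee' after the early changes, it would undergo only the recent ones:
  rule 4 (debuccalisation): no change (kozimee)
  rule 5 (degemination): kozimee → kozime
  rule 6 (glide loss): no change (kozime)
  ⇒ as a loan: kozime
Vuran 'hozimei' matches the inherited outcome exactly, so it is an inherited cognate, not a loan.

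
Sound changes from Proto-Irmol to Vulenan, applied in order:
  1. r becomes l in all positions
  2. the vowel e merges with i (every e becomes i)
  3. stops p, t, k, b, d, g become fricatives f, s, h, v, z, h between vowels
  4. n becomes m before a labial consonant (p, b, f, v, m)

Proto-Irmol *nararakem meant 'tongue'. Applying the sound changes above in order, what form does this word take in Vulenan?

Vulenan: start from *nararakem.
  rule 1 (unconditioned shift): nararakem → nalalakem
  rule 2 (vowel merger): nalalakem → nalalakim
  rule 3 (intervocalic lenition): nalalakim → nalalahim
  rule 4: no change — nalalahim
  ⇒ Vulenan nalalahim

nalalahim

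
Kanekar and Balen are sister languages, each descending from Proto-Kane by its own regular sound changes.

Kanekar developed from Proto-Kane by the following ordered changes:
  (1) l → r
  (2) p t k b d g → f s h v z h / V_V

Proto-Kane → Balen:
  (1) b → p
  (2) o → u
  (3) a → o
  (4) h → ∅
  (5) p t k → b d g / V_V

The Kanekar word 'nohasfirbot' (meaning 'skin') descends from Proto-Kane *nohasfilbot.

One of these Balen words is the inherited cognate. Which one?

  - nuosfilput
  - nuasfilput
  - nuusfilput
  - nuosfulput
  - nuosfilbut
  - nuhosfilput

nuosfilput

Balen: start from *nohasfilbot.
  rule 1 (unconditioned shift): nohasfilbot → nohasfilpot
  rule 2 (vowel merger): nohasfilpot → nuhasfilput
  rule 3 (vowel merger): nuhasfilput → nuhosfilput
  rule 4 (h-loss): nuhosfilput → nuosfilput
  rule 5: no change — nuosfilput
  ⇒ Balen nuosfilput
The other candidates each miss or misapply at least one Balen change.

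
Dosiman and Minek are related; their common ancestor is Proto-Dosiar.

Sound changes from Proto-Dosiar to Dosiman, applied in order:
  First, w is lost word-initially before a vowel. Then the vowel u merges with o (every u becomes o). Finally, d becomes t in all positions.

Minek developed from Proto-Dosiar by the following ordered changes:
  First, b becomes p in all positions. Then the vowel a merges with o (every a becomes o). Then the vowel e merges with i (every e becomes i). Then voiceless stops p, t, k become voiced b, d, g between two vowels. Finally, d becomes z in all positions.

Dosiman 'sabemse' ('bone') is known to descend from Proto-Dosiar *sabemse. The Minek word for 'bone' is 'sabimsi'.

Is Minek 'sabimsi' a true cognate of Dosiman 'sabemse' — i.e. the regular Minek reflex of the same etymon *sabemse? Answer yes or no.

no

Derive the expected Minek reflex of *sabemse:
Minek: start from *sabemse.
  rule 1 (unconditioned shift): sabemse → sapemse
  rule 2 (vowel merger): sapemse → sopemse
  rule 3 (vowel merger): sopemse → sopimsi
  rule 4 (intervocalic voicing): sopimsi → sobimsi
  rule 5: no change — sobimsi
  ⇒ Minek sobimsi
The regular Minek reflex would be 'sobimsi', but the attested form is 'sabimsi'. The correspondence is irregular, so they are not cognates (the Minek form has a different source).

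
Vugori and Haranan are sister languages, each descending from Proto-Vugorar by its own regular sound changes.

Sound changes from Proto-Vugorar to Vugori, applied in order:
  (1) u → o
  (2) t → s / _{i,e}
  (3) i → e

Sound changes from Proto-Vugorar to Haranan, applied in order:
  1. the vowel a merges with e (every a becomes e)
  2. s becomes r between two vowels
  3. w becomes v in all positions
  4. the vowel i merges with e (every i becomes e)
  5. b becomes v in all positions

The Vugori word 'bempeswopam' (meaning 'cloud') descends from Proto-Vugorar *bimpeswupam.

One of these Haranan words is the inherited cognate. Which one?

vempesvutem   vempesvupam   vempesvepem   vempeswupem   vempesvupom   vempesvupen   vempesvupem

vempesvupem

Haranan: start from *bimpeswupam.
  rule 1 (vowel merger): bimpeswupam → bimpeswupem
  rule 2: no change — bimpeswupem
  rule 3 (unconditioned shift): bimpeswupem → bimpesvupem
  rule 4 (vowel merger): bimpesvupem → bempesvupem
  rule 5 (unconditioned shift): bempesvupem → vempesvupem
  ⇒ Haranan vempesvupem
Among the options, 'vempesvupem' alone shows every Haranan change applied in order.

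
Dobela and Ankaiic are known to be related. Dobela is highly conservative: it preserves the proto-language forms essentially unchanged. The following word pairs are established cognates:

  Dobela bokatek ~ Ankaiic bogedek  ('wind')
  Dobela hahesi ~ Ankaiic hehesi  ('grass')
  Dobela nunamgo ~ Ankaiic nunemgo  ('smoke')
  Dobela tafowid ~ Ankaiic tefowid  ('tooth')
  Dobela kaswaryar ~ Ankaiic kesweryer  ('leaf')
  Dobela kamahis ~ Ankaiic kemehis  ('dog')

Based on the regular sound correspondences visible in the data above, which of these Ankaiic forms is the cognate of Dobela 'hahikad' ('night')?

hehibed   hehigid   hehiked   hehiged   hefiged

bokatek ~ bogedek, hahesi ~ hehesi — Dobela a corresponds to Ankaiic e after a consonant, before a consonant other than r, m, n, p, b, f, v.
bokatek ~ bogedek — Dobela k corresponds to Ankaiic g between vowels (before a back vowel).
Applying these to Dobela 'hahikad':
  hahikad → hehikad   (a→e after a consonant, before a consonant other than r, m, n, p, b, f, v)
  hehikad → hehigad   (k→g between vowels (before a back vowel))
  hehigad → hehiged   (a→e after a consonant, before a consonant other than r, m, n, p, b, f, v)
So the Ankaiic cognate is 'hehiged'.

hehiged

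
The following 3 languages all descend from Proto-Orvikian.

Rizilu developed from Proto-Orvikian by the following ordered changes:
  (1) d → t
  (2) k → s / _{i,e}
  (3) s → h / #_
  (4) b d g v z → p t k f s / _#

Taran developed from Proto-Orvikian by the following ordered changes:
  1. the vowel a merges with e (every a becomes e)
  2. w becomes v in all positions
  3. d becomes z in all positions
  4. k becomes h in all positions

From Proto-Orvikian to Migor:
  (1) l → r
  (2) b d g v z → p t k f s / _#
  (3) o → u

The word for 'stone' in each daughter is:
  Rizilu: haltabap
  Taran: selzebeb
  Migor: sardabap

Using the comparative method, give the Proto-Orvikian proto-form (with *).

*saldabab

Position 1: Rizilu has h, Taran has s, Migor has s. Taran preserves s here (none of its changes turn any other segment into s), so the proto-segment is *s.
Position 4: Rizilu has t, Taran has z, Migor has d. Migor preserves d here (none of its changes turn any other segment into d), so the proto-segment is *d.
This points to *saldabab. Verify forward in each daughter:
Rizilu: *saldabab
  saldabab → saltabab   [unconditioned shift]
  saltabab (rule 2 does not apply)
  saltabab → haltabab   [debuccalisation]
  haltabab → haltabap   [final devoicing]
  giving Rizilu haltabap.
Taran: start from *saldabab.
  rule 1 (vowel merger): saldabab → seldebeb
  rule 2: no change — seldebeb
  rule 3 (unconditioned shift): seldebeb → selzebeb
  rule 4: no change — selzebeb
  ⇒ Taran selzebeb
Migor: start from *saldabab.
  rule 1 (unconditioned shift): saldabab → sardabab
  rule 2 (final devoicing): sardabab → sardabap
  rule 3: no change — sardabap
  ⇒ Migor sardabap
*saldabab is the unique common source.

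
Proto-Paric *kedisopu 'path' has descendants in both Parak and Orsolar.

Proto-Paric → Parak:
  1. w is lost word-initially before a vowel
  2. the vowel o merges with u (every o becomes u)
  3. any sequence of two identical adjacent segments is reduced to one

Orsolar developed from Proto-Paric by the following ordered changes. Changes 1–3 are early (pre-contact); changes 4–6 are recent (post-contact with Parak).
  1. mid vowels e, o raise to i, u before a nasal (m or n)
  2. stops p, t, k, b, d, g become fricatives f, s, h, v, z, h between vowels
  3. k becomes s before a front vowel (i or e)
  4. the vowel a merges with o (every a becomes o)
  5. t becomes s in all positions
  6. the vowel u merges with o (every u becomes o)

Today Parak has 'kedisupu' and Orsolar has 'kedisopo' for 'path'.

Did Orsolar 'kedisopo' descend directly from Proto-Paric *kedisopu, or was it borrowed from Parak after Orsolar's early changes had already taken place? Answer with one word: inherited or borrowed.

If inherited, *kedisopu would pass through all of Orsolar's changes:
Orsolar: start from *kedisopu.
  rule 1: no change — kedisopu
  rule 2 (intervocalic lenition): kedisopu → kezisofu
  rule 3 (palatalisation): kezisofu → sezisofu
  rule 4: no change — sezisofu
  rule 5: no change — sezisofu
  rule 6 (vowel merger): sezisofu → sezisofo
  ⇒ Orsolar sezisofo
If borrowed from Parak 'kedisupu' after the early changes, it would undergo only the recent ones:
  rule 4 (vowel merger): no change (kedisupu)
  rule 5 (unconditioned shift): no change (kedisupu)
  rule 6 (vowel merger): kedisupu → kedisopo
  ⇒ as a loan: kedisopo
Orsolar 'kedisopo' matches the loan outcome 'kedisopo', not the inherited 'sezisofo' — it skipped the early Orsolar changes, so it was borrowed from Parak.

borrowed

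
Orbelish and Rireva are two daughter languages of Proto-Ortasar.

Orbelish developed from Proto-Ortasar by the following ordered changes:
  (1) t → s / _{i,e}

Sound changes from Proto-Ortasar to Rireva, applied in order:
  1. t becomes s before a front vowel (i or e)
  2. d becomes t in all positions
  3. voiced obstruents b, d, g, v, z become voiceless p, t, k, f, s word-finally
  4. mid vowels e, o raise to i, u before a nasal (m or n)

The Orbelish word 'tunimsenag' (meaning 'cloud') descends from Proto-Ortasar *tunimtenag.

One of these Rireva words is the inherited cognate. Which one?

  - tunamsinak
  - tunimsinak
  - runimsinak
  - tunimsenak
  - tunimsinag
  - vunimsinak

tunimsinak

Rireva: *tunimtenag
  tunimtenag → tunimsenag   [palatalisation]
  tunimsenag (rule 2 does not apply)
  tunimsenag → tunimsenak   [final devoicing]
  tunimsenak → tunimsinak   [pre-nasal raising]
  giving Rireva tunimsinak.
Among the options, 'tunimsinak' alone shows every Rireva change applied in order.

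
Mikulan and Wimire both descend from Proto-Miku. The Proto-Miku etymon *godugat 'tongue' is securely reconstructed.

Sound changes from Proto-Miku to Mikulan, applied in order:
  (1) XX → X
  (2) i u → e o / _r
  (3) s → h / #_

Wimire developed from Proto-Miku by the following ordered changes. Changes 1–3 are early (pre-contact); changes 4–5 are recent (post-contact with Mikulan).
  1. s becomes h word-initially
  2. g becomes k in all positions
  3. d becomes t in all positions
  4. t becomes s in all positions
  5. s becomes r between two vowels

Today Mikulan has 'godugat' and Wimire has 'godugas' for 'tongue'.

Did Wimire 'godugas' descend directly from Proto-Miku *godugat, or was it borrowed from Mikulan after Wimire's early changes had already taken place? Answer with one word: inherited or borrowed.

If inherited, *godugat would pass through all of Wimire's changes:
Wimire: start from *godugat.
  rule 1: no change — godugat
  rule 2 (unconditioned shift): godugat → kodukat
  rule 3 (unconditioned shift): kodukat → kotukat
  rule 4 (unconditioned shift): kotukat → kosukas
  rule 5 (rhotacism): kosukas → korukas
  ⇒ Wimire korukas
If borrowed from Mikulan 'godugat' after the early changes, it would undergo only the recent ones:
  rule 4 (unconditioned shift): godugat → godugas
  rule 5 (rhotacism): no change (godugas)
  ⇒ as a loan: godugas
Wimire 'godugas' matches the loan outcome 'godugas', not the inherited 'korukas' — it skipped the early Wimire changes, so it was borrowed from Mikulan.

borrowed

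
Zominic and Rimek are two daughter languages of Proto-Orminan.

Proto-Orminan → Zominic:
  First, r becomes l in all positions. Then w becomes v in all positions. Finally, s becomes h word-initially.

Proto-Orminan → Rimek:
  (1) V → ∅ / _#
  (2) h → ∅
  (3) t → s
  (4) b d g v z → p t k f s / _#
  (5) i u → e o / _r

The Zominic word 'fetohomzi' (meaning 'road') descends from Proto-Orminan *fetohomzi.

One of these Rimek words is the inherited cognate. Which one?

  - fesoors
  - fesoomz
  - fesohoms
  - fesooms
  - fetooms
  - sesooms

Rimek: *fetohomzi
  fetohomzi → fetohomz   [apocope]
  fetohomz → fetoomz   [h-loss]
  fetoomz → fesoomz   [unconditioned shift]
  fesoomz → fesooms   [final devoicing]
  fesooms (rule 5 does not apply)
  giving Rimek fesooms.

fesooms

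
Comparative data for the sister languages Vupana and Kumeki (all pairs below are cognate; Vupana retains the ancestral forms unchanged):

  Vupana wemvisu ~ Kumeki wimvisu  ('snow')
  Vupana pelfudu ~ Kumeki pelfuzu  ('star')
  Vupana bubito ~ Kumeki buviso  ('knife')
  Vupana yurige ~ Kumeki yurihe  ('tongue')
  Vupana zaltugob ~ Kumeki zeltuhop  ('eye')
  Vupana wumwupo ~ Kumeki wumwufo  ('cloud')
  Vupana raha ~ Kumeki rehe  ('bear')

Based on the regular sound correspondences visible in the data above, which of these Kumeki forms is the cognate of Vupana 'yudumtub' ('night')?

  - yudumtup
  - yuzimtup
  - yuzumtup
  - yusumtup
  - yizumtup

pelfudu ~ pelfuzu — Vupana d corresponds to Kumeki z between vowels (before a back vowel).
zaltugob ~ zeltuhop — Vupana b corresponds to Kumeki p word-finally.
Applying these to Vupana 'yudumtub':
  yudumtub → yuzumtub   (d→z between vowels (before a back vowel))
  yuzumtub → yuzumtup   (b→p word-finally)
So the Kumeki cognate is 'yuzumtup'.

yuzumtup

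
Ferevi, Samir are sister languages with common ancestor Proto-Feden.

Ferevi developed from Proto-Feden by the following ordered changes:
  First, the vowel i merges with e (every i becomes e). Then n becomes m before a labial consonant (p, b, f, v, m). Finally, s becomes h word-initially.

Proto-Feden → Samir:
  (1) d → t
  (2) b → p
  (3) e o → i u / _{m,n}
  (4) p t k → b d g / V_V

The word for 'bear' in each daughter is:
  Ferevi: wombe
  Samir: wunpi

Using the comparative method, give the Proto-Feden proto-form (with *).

*wonbi

Position 2: Ferevi has o, Samir has u. Ferevi preserves o here (none of its changes turn any other segment into o), so the proto-segment is *o.
Position 3: Ferevi has m, Samir has n. Samir preserves n here (none of its changes turn any other segment into n), so the proto-segment is *n.
This points to *wonbi. Verify forward in each daughter:
Ferevi: *wonbi > wonbe > wombe  (by vowel merger, nasal place assimilation)
Samir: start from *wonbi.
  rule 1: no change — wonbi
  rule 2 (unconditioned shift): wonbi → wonpi
  rule 3 (pre-nasal raising): wonpi → wunpi
  rule 4: no change — wunpi
  ⇒ Samir wunpi
*wonbi is the unique common source.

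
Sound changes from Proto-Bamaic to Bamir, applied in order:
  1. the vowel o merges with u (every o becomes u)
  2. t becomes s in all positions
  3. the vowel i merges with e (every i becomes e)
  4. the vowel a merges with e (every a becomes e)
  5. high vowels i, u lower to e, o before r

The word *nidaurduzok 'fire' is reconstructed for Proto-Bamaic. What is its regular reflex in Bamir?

nedeorduzuk

Bamir: *nidaurduzok
  nidaurduzok → nidaurduzuk   [vowel merger]
  nidaurduzuk (rule 2 does not apply)
  nidaurduzuk → nedaurduzuk   [vowel merger]
  nedaurduzuk → nedeurduzuk   [vowel merger]
  nedeurduzuk → nedeorduzuk   [pre-rhotic lowering]
  giving Bamir nedeorduzuk.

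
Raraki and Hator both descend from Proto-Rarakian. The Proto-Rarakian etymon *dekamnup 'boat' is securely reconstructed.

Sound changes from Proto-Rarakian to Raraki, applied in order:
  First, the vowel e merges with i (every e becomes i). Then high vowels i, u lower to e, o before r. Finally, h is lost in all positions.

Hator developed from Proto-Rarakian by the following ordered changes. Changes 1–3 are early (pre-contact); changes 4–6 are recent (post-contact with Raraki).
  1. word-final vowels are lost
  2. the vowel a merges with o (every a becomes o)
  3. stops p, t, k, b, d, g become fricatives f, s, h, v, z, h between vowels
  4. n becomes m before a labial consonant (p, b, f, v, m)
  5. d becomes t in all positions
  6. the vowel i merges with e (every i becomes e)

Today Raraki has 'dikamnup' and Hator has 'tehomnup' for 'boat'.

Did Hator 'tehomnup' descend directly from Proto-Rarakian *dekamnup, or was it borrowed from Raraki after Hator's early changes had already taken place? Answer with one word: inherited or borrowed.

If inherited, *dekamnup would pass through all of Hator's changes:
Hator: start from *dekamnup.
  rule 1: no change — dekamnup
  rule 2 (vowel merger): dekamnup → dekomnup
  rule 3 (intervocalic lenition): dekomnup → dehomnup
  rule 4: no change — dehomnup
  rule 5 (unconditioned shift): dehomnup → tehomnup
  rule 6: no change — tehomnup
  ⇒ Hator tehomnup
If borrowed from Raraki 'dikamnup' after the early changes, it would undergo only the recent ones:
  rule 4 (nasal place assimilation): no change (dikamnup)
  rule 5 (unconditioned shift): dikamnup → tikamnup
  rule 6 (vowel merger): tikamnup → tekamnup
  ⇒ as a loan: tekamnup
Hator 'tehomnup' matches the inherited outcome exactly, so it is an inherited cognate, not a loan.

inherited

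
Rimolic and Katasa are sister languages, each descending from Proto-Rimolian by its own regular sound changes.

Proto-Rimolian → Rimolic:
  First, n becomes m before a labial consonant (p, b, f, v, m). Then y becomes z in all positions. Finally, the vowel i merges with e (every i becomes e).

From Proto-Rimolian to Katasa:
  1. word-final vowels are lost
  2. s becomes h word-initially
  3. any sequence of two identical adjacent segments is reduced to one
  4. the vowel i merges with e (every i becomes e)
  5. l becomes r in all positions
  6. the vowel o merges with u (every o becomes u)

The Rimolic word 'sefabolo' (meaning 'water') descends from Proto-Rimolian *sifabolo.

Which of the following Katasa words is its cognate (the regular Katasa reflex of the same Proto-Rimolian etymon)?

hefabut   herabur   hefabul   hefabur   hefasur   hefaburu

Katasa: *sifabolo > sifabol > hifabol > hefabol > hefabor > hefabur  (by apocope, debuccalisation, vowel merger, unconditioned shift, vowel merger)
Among the options, 'hefabur' alone shows every Katasa change applied in order.

hefabur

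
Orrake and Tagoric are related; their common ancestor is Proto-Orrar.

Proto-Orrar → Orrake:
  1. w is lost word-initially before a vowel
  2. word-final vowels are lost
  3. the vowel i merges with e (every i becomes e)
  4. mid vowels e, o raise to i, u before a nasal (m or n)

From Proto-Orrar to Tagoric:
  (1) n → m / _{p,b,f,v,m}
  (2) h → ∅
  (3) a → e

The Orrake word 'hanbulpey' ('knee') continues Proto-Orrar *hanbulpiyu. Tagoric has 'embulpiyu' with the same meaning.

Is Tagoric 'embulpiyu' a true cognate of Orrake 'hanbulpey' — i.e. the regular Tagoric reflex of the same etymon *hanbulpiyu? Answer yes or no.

yes

Derive the expected Tagoric reflex of *hanbulpiyu:
Tagoric: *hanbulpiyu
  hanbulpiyu → hambulpiyu   [nasal place assimilation]
  hambulpiyu → ambulpiyu   [h-loss]
  ambulpiyu → embulpiyu   [vowel merger]
  giving Tagoric embulpiyu.
Tagoric 'embulpiyu' matches the regular reflex exactly, so the pair is cognate.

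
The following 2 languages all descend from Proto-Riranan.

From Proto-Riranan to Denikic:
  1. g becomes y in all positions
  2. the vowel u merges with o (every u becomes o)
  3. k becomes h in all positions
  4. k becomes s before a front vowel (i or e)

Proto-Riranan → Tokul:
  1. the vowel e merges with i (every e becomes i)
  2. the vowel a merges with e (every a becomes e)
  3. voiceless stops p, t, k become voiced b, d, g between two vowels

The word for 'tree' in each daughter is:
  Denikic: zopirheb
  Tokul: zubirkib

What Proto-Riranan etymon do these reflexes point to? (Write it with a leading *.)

*zupirkeb

Position 2: Denikic has o, Tokul has u. Tokul preserves u here (none of its changes turn any other segment into u), so the proto-segment is *u.
Position 7: Denikic has e, Tokul has i. Denikic preserves e here (none of its changes turn any other segment into e), so the proto-segment is *e.
Verify the candidate proto-form against each daughter:
Denikic: start from *zupirkeb.
  rule 1: no change — zupirkeb
  rule 2 (vowel merger): zupirkeb → zopirkeb
  rule 3 (unconditioned shift): zopirkeb → zopirheb
  rule 4: no change — zopirheb
  ⇒ Denikic zopirheb
Tokul: *zupirkeb > zupirkib > zubirkib  (by vowel merger, intervocalic voicing)
Only *zupirkeb yields all of Denikic zopirheb, Tokul zubirkib.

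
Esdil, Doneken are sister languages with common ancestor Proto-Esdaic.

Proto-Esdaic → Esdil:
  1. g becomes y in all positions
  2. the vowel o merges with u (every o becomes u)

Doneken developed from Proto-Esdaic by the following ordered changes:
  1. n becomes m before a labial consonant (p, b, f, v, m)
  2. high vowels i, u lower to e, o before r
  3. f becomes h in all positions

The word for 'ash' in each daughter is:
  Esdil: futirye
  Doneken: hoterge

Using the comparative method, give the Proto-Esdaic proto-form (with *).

*fotirge

Position 1: Esdil has f, Doneken has h. Esdil preserves f here (none of its changes turn any other segment into f), so the proto-segment is *f.
Position 2: Esdil has u, Doneken has o. Taking the neighbouring segments as reconstructed: Esdil u could go back to *o or *u; Doneken o can only go back to *o — the one source consistent with every daughter is *o.
Verify the candidate proto-form against each daughter:
Esdil: *fotirge
  fotirge → fotirye   [unconditioned shift]
  fotirye → futirye   [vowel merger]
  giving Esdil futirye.
Doneken: start from *fotirge.
  rule 1: no change — fotirge
  rule 2 (pre-rhotic lowering): fotirge → foterge
  rule 3 (unconditioned shift): foterge → hoterge
  ⇒ Doneken hoterge
No other proto-form is consistent with every reflex, so the reconstruction is *fotirge.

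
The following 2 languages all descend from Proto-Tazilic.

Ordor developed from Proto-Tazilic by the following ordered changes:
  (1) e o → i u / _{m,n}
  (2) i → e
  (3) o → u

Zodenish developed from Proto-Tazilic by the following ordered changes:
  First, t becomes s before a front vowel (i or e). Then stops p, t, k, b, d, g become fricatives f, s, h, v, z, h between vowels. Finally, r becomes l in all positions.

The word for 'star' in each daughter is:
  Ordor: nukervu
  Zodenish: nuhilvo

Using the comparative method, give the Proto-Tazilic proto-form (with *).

*nukirvo

Position 3: Ordor has k, Zodenish has h. Ordor preserves k here (none of its changes turn any other segment into k), so the proto-segment is *k.
Position 7: Ordor has u, Zodenish has o. Zodenish preserves o here (none of its changes turn any other segment into o), so the proto-segment is *o.
This points to *nukirvo. Verify forward in each daughter:
Ordor: *nukirvo
  nukirvo (rule 1 does not apply)
  nukirvo → nukervo   [vowel merger]
  nukervo → nukervu   [vowel merger]
  giving Ordor nukervu.
Zodenish: *nukirvo > nuhirvo > nuhilvo  (by intervocalic lenition, unconditioned shift)
Only *nukirvo yields all of Ordor nukervu, Zodenish nuhilvo.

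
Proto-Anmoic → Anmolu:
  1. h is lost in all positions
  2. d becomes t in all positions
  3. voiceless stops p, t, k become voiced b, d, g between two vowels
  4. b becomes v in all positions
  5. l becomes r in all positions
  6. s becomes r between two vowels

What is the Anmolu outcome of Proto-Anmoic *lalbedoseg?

Anmolu: start from *lalbedoseg.
  rule 1: no change — lalbedoseg
  rule 2 (unconditioned shift): lalbedoseg → lalbetoseg
  rule 3 (intervocalic voicing): lalbetoseg → lalbedoseg
  rule 4 (unconditioned shift): lalbedoseg → lalvedoseg
  rule 5 (unconditioned shift): lalvedoseg → rarvedoseg
  rule 6 (rhotacism): rarvedoseg → rarvedoreg
  ⇒ Anmolu rarvedoreg

rarvedoreg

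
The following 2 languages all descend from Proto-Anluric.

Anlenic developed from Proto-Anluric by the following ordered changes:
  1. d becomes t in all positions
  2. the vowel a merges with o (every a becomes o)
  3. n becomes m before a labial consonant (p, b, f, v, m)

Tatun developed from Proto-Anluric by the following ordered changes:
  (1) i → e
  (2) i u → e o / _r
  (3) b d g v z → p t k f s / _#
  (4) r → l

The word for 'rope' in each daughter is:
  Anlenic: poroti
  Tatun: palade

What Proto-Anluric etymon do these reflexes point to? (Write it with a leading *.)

*paradi

Position 3: Anlenic has r, Tatun has l. Anlenic preserves r here (none of its changes turn any other segment into r), so the proto-segment is *r.
Position 2: Anlenic has o, Tatun has a. Tatun preserves a here (none of its changes turn any other segment into a), so the proto-segment is *a.
Position 6: Anlenic has i, Tatun has e. Anlenic preserves i here (none of its changes turn any other segment into i), so the proto-segment is *i.
Continuing position by position gives *paradi; check it forward:
Anlenic: start from *paradi.
  rule 1 (unconditioned shift): paradi → parati
  rule 2 (vowel merger): parati → poroti
  rule 3: no change — poroti
  ⇒ Anlenic poroti
Tatun: *paradi > parade > palade  (by vowel merger, unconditioned shift)
Only *paradi yields all of Anlenic poroti, Tatun palade.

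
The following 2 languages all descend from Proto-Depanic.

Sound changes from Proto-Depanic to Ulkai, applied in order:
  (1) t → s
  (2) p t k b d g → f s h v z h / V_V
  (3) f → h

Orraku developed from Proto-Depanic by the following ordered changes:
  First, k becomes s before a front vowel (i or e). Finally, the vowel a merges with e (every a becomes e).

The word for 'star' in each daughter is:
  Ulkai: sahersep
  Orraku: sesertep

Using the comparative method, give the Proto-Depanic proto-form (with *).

Position 6: Ulkai has s, Orraku has t. Orraku preserves t here (none of its changes turn any other segment into t), so the proto-segment is *t.
Position 2: Ulkai has a, Orraku has e. Ulkai preserves a here (none of its changes turn any other segment into a), so the proto-segment is *a.
Position 3: Ulkai has h, Orraku has s. Taking the neighbouring segments as reconstructed: Ulkai h could go back to *p or *k or *g or *f or *h; Orraku s could go back to *k or *s — the one source consistent with every daughter is *k.
Verify the candidate proto-form against each daughter:
Ulkai: *sakertep > sakersep > sahersep  (by unconditioned shift, intervocalic lenition)
Orraku: *sakertep > sasertep > sesertep  (by palatalisation, vowel merger)
Only *sakertep yields all of Ulkai sahersep, Orraku sesertep.

*sakertep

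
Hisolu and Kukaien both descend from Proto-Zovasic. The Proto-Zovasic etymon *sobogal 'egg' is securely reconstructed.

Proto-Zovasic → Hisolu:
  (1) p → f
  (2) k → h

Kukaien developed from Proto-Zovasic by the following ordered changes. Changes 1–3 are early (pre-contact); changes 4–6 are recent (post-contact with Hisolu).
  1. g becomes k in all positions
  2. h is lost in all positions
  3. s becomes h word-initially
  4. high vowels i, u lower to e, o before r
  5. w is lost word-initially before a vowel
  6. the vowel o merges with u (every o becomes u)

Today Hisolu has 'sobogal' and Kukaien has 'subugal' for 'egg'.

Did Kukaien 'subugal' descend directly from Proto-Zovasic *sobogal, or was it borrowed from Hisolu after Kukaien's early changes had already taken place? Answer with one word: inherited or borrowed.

borrowed

If inherited, *sobogal would pass through all of Kukaien's changes:
Kukaien: *sobogal
  sobogal → sobokal   [unconditioned shift]
  sobokal (rule 2 does not apply)
  sobokal → hobokal   [debuccalisation]
  hobokal (rule 4 does not apply)
  hobokal (rule 5 does not apply)
  hobokal → hubukal   [vowel merger]
  giving Kukaien hubukal.
If borrowed from Hisolu 'sobogal' after the early changes, it would undergo only the recent ones:
  rule 4 (pre-rhotic lowering): no change (sobogal)
  rule 5 (glide loss): no change (sobogal)
  rule 6 (vowel merger): sobogal → subugal
  ⇒ as a loan: subugal
Kukaien 'subugal' matches the loan outcome 'subugal', not the inherited 'hubukal' — it skipped the early Kukaien changes, so it was borrowed from Hisolu.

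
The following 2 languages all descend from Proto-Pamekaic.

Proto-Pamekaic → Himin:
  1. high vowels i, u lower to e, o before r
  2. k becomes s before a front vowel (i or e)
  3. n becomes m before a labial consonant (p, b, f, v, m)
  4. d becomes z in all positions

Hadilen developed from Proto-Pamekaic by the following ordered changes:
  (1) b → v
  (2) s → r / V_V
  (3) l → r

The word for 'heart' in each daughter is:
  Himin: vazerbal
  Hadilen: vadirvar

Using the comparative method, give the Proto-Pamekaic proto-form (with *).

Position 6: Himin has b, Hadilen has v. Himin preserves b here (none of its changes turn any other segment into b), so the proto-segment is *b.
Position 3: Himin has z, Hadilen has d. Hadilen preserves d here (none of its changes turn any other segment into d), so the proto-segment is *d.
Position 8: Himin has l, Hadilen has r. Himin preserves l here (none of its changes turn any other segment into l), so the proto-segment is *l.
Verify the candidate proto-form against each daughter:
Himin: *vadirbal > vaderbal > vazerbal  (by pre-rhotic lowering, unconditioned shift)
Hadilen: *vadirbal
  vadirbal → vadirval   [unconditioned shift]
  vadirval (rule 2 does not apply)
  vadirval → vadirvar   [unconditioned shift]
  giving Hadilen vadirvar.
*vadirbal is the unique common source.

*vadirbal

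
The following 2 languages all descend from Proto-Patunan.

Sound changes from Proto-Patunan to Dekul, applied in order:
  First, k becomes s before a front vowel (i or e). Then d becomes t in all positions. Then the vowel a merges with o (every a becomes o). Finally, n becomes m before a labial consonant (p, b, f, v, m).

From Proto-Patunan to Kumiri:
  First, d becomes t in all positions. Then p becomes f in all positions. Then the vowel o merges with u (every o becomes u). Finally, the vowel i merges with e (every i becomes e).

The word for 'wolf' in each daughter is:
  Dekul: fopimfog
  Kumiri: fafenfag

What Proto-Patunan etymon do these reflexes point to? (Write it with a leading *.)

Position 4: Dekul has i, Kumiri has e. Dekul preserves i here (none of its changes turn any other segment into i), so the proto-segment is *i.
Position 3: Dekul has p, Kumiri has f. Dekul preserves p here (none of its changes turn any other segment into p), so the proto-segment is *p.
Continuing position by position gives *fapinfag; check it forward:
Dekul: *fapinfag > fopinfog > fopimfog  (by vowel merger, nasal place assimilation)
Kumiri: start from *fapinfag.
  rule 1: no change — fapinfag
  rule 2 (unconditioned shift): fapinfag → fafinfag
  rule 3: no change — fafinfag
  rule 4 (vowel merger): fafinfag → fafenfag
  ⇒ Kumiri fafenfag
*fapinfag is the unique common source.

*fapinfag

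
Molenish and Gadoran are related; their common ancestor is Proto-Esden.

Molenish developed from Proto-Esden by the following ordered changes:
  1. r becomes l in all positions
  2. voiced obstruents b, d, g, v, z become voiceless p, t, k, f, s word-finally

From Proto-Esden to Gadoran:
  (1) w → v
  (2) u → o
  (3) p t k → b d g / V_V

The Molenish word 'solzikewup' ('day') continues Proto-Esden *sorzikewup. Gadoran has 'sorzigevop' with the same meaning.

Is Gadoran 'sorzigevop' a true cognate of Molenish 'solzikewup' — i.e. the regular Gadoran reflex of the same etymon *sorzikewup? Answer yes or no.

yes

Derive the expected Gadoran reflex of *sorzikewup:
Gadoran: *sorzikewup
  sorzikewup → sorzikevup   [unconditioned shift]
  sorzikevup → sorzikevop   [vowel merger]
  sorzikevop → sorzigevop   [intervocalic voicing]
  giving Gadoran sorzigevop.
Gadoran 'sorzigevop' matches the regular reflex exactly, so the pair is cognate.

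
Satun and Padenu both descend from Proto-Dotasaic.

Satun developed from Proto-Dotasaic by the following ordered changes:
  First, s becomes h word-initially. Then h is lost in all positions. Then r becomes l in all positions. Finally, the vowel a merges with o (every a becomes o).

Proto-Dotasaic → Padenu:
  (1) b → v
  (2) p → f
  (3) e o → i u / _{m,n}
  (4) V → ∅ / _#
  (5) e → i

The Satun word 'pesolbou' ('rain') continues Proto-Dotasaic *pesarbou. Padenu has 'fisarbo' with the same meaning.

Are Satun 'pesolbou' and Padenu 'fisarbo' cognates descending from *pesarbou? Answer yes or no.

no

Derive the expected Padenu reflex of *pesarbou:
Padenu: *pesarbou > pesarvou > fesarvou > fesarvo > fisarvo  (by unconditioned shift, unconditioned shift, apocope, vowel merger)
The regular Padenu reflex would be 'fisarvo', but the attested form is 'fisarbo'. The correspondence is irregular, so they are not cognates (the Padenu form has a different source).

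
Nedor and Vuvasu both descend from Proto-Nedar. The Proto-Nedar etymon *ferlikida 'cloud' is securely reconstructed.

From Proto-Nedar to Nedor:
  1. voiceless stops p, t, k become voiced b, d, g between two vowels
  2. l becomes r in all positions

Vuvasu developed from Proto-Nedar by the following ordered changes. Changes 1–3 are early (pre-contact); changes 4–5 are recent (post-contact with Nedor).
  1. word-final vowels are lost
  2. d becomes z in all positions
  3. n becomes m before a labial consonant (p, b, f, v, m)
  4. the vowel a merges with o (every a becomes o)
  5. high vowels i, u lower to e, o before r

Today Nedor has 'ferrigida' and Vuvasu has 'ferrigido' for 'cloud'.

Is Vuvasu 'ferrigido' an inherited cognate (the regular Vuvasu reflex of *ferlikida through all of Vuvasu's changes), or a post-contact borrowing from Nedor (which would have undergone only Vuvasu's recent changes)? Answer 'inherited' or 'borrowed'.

If inherited, *ferlikida would pass through all of Vuvasu's changes:
Vuvasu: *ferlikida > ferlikid > ferlikiz  (by apocope, unconditioned shift)
If borrowed from Nedor 'ferrigida' after the early changes, it would undergo only the recent ones:
  rule 4 (vowel merger): ferrigida → ferrigido
  rule 5 (pre-rhotic lowering): no change (ferrigido)
  ⇒ as a loan: ferrigido
Vuvasu 'ferrigido' matches the loan outcome 'ferrigido', not the inherited 'ferlikiz' — it skipped the early Vuvasu changes, so it was borrowed from Nedor.

borrowed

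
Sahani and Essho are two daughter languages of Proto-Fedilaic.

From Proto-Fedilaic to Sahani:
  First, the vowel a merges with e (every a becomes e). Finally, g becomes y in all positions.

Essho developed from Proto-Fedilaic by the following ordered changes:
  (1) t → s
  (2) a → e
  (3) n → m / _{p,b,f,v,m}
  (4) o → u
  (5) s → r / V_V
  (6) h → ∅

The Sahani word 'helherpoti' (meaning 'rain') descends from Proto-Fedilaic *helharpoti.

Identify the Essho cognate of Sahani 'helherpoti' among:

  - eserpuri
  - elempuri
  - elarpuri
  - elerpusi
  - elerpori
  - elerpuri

Essho: *helharpoti > helharposi > helherposi > helherpusi > helherpuri > elerpuri  (by unconditioned shift, vowel merger, vowel merger, rhotacism, h-loss)
Only 'elerpuri' matches the regular Essho development of *helharpoti.

elerpuri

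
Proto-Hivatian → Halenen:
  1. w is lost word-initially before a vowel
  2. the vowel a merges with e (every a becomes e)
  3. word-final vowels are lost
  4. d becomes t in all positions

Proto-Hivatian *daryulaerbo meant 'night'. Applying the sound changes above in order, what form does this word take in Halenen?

teryuleerb

Halenen: *daryulaerbo
  daryulaerbo (rule 1 does not apply)
  daryulaerbo → deryuleerbo   [vowel merger]
  deryuleerbo → deryuleerb   [apocope]
  deryuleerb → teryuleerb   [unconditioned shift]
  giving Halenen teryuleerb.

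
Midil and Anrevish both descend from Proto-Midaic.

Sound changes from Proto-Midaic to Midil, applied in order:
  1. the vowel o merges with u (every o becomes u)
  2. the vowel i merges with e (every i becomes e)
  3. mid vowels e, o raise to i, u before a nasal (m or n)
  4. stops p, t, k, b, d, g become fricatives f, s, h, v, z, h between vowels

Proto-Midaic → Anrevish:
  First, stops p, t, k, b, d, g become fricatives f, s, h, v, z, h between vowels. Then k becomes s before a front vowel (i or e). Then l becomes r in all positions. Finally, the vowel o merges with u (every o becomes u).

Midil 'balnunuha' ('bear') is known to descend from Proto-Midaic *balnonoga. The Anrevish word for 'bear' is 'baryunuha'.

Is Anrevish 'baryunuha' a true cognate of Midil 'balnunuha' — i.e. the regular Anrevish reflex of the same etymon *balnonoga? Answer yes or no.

Derive the expected Anrevish reflex of *balnonoga:
Anrevish: start from *balnonoga.
  rule 1 (intervocalic lenition): balnonoga → balnonoha
  rule 2: no change — balnonoha
  rule 3 (unconditioned shift): balnonoha → barnonoha
  rule 4 (vowel merger): barnonoha → barnunuha
  ⇒ Anrevish barnunuha
The regular Anrevish reflex would be 'barnunuha', but the attested form is 'baryunuha'. The correspondence is irregular, so they are not cognates (the Anrevish form has a different source).

no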